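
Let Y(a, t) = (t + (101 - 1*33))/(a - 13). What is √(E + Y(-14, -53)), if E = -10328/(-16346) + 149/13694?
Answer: √9826336502282674/335763186 ≈ 0.29523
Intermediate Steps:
Y(a, t) = (68 + t)/(-13 + a) (Y(a, t) = (t + (101 - 33))/(-13 + a) = (t + 68)/(-13 + a) = (68 + t)/(-13 + a))
E = 71933593/111921062 (E = -10328*(-1/16346) + 149*(1/13694) = 5164/8173 + 149/13694 = 71933593/111921062 ≈ 0.64272)
√(E + Y(-14, -53)) = √(71933593/111921062 + (68 - 53)/(-13 - 14)) = √(71933593/111921062 + 15/(-27)) = √(71933593/111921062 - 1/27*15) = √(71933593/111921062 - 5/9) = √(87797027/1007289558) = √9826336502282674/335763186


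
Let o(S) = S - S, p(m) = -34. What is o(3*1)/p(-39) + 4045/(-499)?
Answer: -4045/499 ≈ -8.1062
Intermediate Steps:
o(S) = 0
o(3*1)/p(-39) + 4045/(-499) = 0/(-34) + 4045/(-499) = 0*(-1/34) + 4045*(-1/499) = 0 - 4045/499 = -4045/499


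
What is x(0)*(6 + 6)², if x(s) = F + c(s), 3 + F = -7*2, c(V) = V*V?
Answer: -2448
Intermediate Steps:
c(V) = V²
F = -17 (F = -3 - 7*2 = -3 - 14 = -17)
x(s) = -17 + s²
x(0)*(6 + 6)² = (-17 + 0²)*(6 + 6)² = (-17 + 0)*12² = -17*144 = -2448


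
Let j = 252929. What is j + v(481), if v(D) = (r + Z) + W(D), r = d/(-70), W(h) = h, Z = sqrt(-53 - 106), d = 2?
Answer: 8869349/35 + I*sqrt(159) ≈ 2.5341e+5 + 12.61*I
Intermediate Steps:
Z = I*sqrt(159) (Z = sqrt(-159) = I*sqrt(159) ≈ 12.61*I)
r = -1/35 (r = 2/(-70) = 2*(-1/70) = -1/35 ≈ -0.028571)
v(D) = -1/35 + D + I*sqrt(159) (v(D) = (-1/35 + I*sqrt(159)) + D = -1/35 + D + I*sqrt(159))
j + v(481) = 252929 + (-1/35 + 481 + I*sqrt(159)) = 252929 + (16834/35 + I*sqrt(159)) = 8869349/35 + I*sqrt(159)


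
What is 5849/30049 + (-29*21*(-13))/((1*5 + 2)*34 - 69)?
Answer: 18375878/390637 ≈ 47.041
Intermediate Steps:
5849/30049 + (-29*21*(-13))/((1*5 + 2)*34 - 69) = 5849*(1/30049) + (-609*(-13))/((5 + 2)*34 - 69) = 5849/30049 + 7917/(7*34 - 69) = 5849/30049 + 7917/(238 - 69) = 5849/30049 + 7917/169 = 5849/30049 + 7917*(1/169) = 5849/30049 + 609/13 = 18375878/390637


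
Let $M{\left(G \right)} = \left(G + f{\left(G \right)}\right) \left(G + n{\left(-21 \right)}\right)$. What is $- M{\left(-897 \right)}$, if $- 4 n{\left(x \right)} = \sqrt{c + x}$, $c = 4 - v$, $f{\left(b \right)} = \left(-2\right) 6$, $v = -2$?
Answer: $-815373 - \frac{909 i \sqrt{15}}{4} \approx -8.1537 \cdot 10^{5} - 880.14 i$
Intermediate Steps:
$f{\left(b \right)} = -12$
$c = 6$ ($c = 4 - -2 = 4 + 2 = 6$)
$n{\left(x \right)} = - \frac{\sqrt{6 + x}}{4}$
$M{\left(G \right)} = \left(-12 + G\right) \left(G - \frac{i \sqrt{15}}{4}\right)$ ($M{\left(G \right)} = \left(G - 12\right) \left(G - \frac{\sqrt{6 - 21}}{4}\right) = \left(-12 + G\right) \left(G - \frac{\sqrt{-15}}{4}\right) = \left(-12 + G\right) \left(G - \frac{i \sqrt{15}}{4}\right)$)
$- M{\left(-897 \right)} = - (\left(-897\right)^{2} - -10764 + 3 i \sqrt{15} - \frac{1}{4} i \left(-897\right) \sqrt{15}) = - (804609 + 10764 + 3 i \sqrt{15} + \frac{897 i \sqrt{15}}{4}) = - (815373 + \frac{909 i \sqrt{15}}{4}) = -815373 - \frac{909 i \sqrt{15}}{4}$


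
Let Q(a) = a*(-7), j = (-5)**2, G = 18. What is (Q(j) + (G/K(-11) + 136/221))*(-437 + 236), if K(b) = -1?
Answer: 502701/13 ≈ 38669.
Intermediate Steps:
j = 25
Q(a) = -7*a
(Q(j) + (G/K(-11) + 136/221))*(-437 + 236) = (-7*25 + (18/(-1) + 136/221))*(-437 + 236) = (-175 + (18*(-1) + 136*(1/221)))*(-201) = (-175 + (-18 + 8/13))*(-201) = (-175 - 226/13)*(-201) = -2501/13*(-201) = 502701/13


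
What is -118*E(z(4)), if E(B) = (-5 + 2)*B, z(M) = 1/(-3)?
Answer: -118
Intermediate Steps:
z(M) = -⅓
E(B) = -3*B
-118*E(z(4)) = -(-354)*(-1)/3 = -118*1 = -118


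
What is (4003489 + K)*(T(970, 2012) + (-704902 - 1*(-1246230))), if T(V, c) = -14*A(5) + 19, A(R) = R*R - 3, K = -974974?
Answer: 1638544727085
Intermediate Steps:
A(R) = -3 + R² (A(R) = R² - 3 = -3 + R²)
T(V, c) = -289 (T(V, c) = -14*(-3 + 5²) + 19 = -14*(-3 + 25) + 19 = -14*22 + 19 = -308 + 19 = -289)
(4003489 + K)*(T(970, 2012) + (-704902 - 1*(-1246230))) = (4003489 - 974974)*(-289 + (-704902 - 1*(-1246230))) = 3028515*(-289 + (-704902 + 1246230)) = 3028515*(-289 + 541328) = 3028515*541039 = 1638544727085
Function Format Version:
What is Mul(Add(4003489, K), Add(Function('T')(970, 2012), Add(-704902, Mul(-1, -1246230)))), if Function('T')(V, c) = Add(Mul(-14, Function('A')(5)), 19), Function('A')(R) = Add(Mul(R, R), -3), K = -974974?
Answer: 1638544727085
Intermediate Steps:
Function('A')(R) = Add(-3, Pow(R, 2)) (Function('A')(R) = Add(Pow(R, 2), -3) = Add(-3, Pow(R, 2)))
Function('T')(V, c) = -289 (Function('T')(V, c) = Add(Mul(-14, Add(-3, Pow(5, 2))), 19) = Add(Mul(-14, Add(-3, 25)), 19) = Add(Mul(-14, 22), 19) = Add(-308, 19) = -289)
Mul(Add(4003489, K), Add(Function('T')(970, 2012), Add(-704902, Mul(-1, -1246230)))) = Mul(Add(4003489, -974974), Add(-289, Add(-704902, Mul(-1, -1246230)))) = Mul(3028515, Add(-289, Add(-704902, 1246230))) = Mul(3028515, Add(-289, 541328)) = Mul(3028515, 541039) = 1638544727085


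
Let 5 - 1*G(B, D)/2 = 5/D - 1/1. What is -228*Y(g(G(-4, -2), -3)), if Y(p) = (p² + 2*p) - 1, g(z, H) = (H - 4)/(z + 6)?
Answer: 182856/529 ≈ 345.66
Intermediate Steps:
G(B, D) = 12 - 10/D (G(B, D) = 10 - 2*(5/D - 1/1) = 10 - 2*(5/D - 1*1) = 10 - 2*(5/D - 1) = 10 - 2*(-1 + 5/D) = 10 + (2 - 10/D) = 12 - 10/D)
g(z, H) = (-4 + H)/(6 + z)
Y(p) = -1 + p² + 2*p
-228*Y(g(G(-4, -2), -3)) = -228*(-1 + ((-4 - 3)/(6 + (12 - 10/(-2))))² + 2*((-4 - 3)/(6 + (12 - 10/(-2))))) = -228*(-1 + (-7/(6 + (12 - 10*(-½))))² + 2*(-7/(6 + (12 - 10*(-½))))) = -228*(-1 + (-7/(6 + (12 + 5)))² + 2*(-7/(6 + (12 + 5)))) = -228*(-1 + (-7/(6 + 17))² + 2*(-7/(6 + 17))) = -228*(-1 + (-7/23)² + 2*(-7/23)) = -228*(-1 + 49/529 - 14/23) = -228*(-802/529) = 182856/529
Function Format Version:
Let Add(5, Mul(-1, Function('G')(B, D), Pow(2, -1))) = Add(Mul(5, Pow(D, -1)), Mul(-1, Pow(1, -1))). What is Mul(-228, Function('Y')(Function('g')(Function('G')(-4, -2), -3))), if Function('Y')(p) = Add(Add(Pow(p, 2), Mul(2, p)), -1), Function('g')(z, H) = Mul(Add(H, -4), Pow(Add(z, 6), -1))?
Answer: Rational(182856, 529) ≈ 345.66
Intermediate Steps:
Function('G')(B, D) = Add(12, Mul(-10, Pow(D, -1))) (Function('G')(B, D) = Add(10, Mul(-2, Add(Mul(5, Pow(D, -1)), Mul(-1, Pow(1, -1))))) = Add(10, Mul(-2, Add(Mul(5, Pow(D, -1)), Mul(-1, 1)))) = Add(10, Mul(-2, Add(Mul(5, Pow(D, -1)), -1))) = Add(10, Mul(-2, Add(-1, Mul(5, Pow(D, -1))))) = Add(10, Add(2, Mul(-10, Pow(D, -1)))) = Add(12, Mul(-10, Pow(D, -1))))
Function('g')(z, H) = Mul(Pow(Add(6, z), -1), Add(-4, H)) (Function('g')(z, H) = Mul(Add(-4, H), Pow(Add(6, z), -1)) = Mul(Pow(Add(6, z), -1), Add(-4, H)))
Function('Y')(p) = Add(-1, Pow(p, 2), Mul(2, p))
Mul(-228, Function('Y')(Function('g')(Function('G')(-4, -2), -3))) = Mul(-228, Add(-1, Pow(Mul(Pow(Add(6, Add(12, Mul(-10, Pow(-2, -1)))), -1), Add(-4, -3)), 2), Mul(2, Mul(Pow(Add(6, Add(12, Mul(-10, Pow(-2, -1)))), -1), Add(-4, -3))))) = Mul(-228, Add(-1, Pow(Mul(Pow(Add(6, Add(12, Mul(-10, Rational(-1, 2)))), -1), -7), 2), Mul(2, Mul(Pow(Add(6, Add(12, Mul(-10, Rational(-1, 2)))), -1), -7)))) = Mul(-228, Add(-1, Pow(Mul(Pow(Add(6, Add(12, 5)), -1), -7), 2), Mul(2, Mul(Pow(Add(6, Add(12, 5)), -1), -7)))) = Mul(-228, Add(-1, Pow(Mul(Pow(Add(6, 17), -1), -7), 2), Mul(2, Mul(Pow(Add(6, 17), -1), -7)))) = Mul(-228, Add(-1, Pow(Mul(Pow(23, -1), -7), 2), Mul(2, Mul(Pow(23, -1), -7)))) = Mul(-228, Add(-1, Pow(Mul(Rational(1, 23), -7), 2), Mul(2, Mul(Rational(1, 23), -7)))) = Mul(-228, Add(-1, Pow(Rational(-7, 23), 2), Mul(2, Rational(-7, 23)))) = Mul(-228, Add(-1, Rational(49, 529), Rational(-14, 23))) = Mul(-228, Rational(-802, 529)) = Rational(182856, 529)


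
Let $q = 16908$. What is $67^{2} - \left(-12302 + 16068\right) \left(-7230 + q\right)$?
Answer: $-36442859$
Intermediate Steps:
$67^{2} - \left(-12302 + 16068\right) \left(-7230 + q\right) = 67^{2} - \left(-12302 + 16068\right) \left(-7230 + 16908\right) = 4489 - 3766 \cdot 9678 = 4489 - 36447348 = -36442859$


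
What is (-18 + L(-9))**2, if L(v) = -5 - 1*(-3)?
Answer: 400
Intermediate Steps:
L(v) = -2 (L(v) = -5 + 3 = -2)
(-18 + L(-9))**2 = (-18 - 2)**2 = (-20)**2 = 400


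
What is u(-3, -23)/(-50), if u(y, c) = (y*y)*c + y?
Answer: 21/5 ≈ 4.2000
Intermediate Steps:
u(y, c) = y + c*y² (u(y, c) = y²*c + y = c*y² + y = y + c*y²)
u(-3, -23)/(-50) = -3*(1 - 23*(-3))/(-50) = -3*(1 + 69)*(-1/50) = -3*70*(-1/50) = -210*(-1/50) = 21/5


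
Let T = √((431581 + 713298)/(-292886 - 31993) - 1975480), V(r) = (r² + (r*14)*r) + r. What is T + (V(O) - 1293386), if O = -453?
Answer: 1784296 + I*√208505104368147321/324879 ≈ 1.7843e+6 + 1405.5*I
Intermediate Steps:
V(r) = r + 15*r² (V(r) = (r² + (14*r)*r) + r = (r² + 14*r²) + r = 15*r² + r = r + 15*r²)
T = I*√208505104368147321/324879 (T = √(1144879/(-324879) - 1975480) = √(1144879*(-1/324879) - 1975480) = √(-1144879/324879 - 1975480) = √(-641793111799/324879) = I*√208505104368147321/324879 ≈ 1405.5*I)
T + (V(O) - 1293386) = I*√208505104368147321/324879 + (-453*(1 + 15*(-453)) - 1293386) = I*√208505104368147321/324879 + (-453*(1 - 6795) - 1293386) = I*√208505104368147321/324879 + (-453*(-6794) - 1293386) = I*√208505104368147321/324879 + (3077682 - 1293386) = I*√208505104368147321/324879 + 1784296 = 1784296 + I*√208505104368147321/324879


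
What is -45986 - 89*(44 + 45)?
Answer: -53907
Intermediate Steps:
-45986 - 89*(44 + 45) = -45986 - 89*89 = -45986 - 1*7921 = -45986 - 7921 = -53907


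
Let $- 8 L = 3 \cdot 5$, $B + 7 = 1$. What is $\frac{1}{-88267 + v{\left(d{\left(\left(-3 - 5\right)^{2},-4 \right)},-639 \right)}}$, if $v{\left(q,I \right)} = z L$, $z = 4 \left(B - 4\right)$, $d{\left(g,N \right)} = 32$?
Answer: $- \frac{1}{88192} \approx -1.1339 \cdot 10^{-5}$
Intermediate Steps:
$B = -6$ ($B = -7 + 1 = -6$)
$z = -40$ ($z = 4 \left(-6 - 4\right) = 4 \left(-10\right) = -40$)
$L = - \frac{15}{8}$ ($L = - \frac{3 \cdot 5}{8} = \left(- \frac{1}{8}\right) 15 = - \frac{15}{8} \approx -1.875$)
$v{\left(q,I \right)} = 75$ ($v{\left(q,I \right)} = \left(-40\right) \left(- \frac{15}{8}\right) = 75$)
$\frac{1}{-88267 + v{\left(d{\left(\left(-3 - 5\right)^{2},-4 \right)},-639 \right)}} = \frac{1}{-88267 + 75} = \frac{1}{-88192} = - \frac{1}{88192}$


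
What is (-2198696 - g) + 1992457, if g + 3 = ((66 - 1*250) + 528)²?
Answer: -324572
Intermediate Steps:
g = 118333 (g = -3 + ((66 - 1*250) + 528)² = -3 + ((66 - 250) + 528)² = -3 + (-184 + 528)² = -3 + 344² = -3 + 118336 = 118333)
(-2198696 - g) + 1992457 = (-2198696 - 1*118333) + 1992457 = (-2198696 - 118333) + 1992457 = -2317029 + 1992457 = -324572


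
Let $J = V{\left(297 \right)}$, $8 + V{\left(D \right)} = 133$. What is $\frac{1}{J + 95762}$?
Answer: $\frac{1}{95887} \approx 1.0429 \cdot 10^{-5}$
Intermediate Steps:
$V{\left(D \right)} = 125$ ($V{\left(D \right)} = -8 + 133 = 125$)
$J = 125$
$\frac{1}{J + 95762} = \frac{1}{125 + 95762} = \frac{1}{95887}$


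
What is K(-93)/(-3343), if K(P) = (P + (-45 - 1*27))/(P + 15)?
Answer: -55/86918 ≈ -0.00063278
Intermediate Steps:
K(P) = (-72 + P)/(15 + P) (K(P) = (P + (-45 - 27))/(15 + P) = (P - 72)/(15 + P) = (-72 + P)/(15 + P))
K(-93)/(-3343) = ((-72 - 93)/(15 - 93))/(-3343) = (-165/(-78))*(-1/3343) = -1/78*(-165)*(-1/3343) = (55/26)*(-1/3343) = -55/86918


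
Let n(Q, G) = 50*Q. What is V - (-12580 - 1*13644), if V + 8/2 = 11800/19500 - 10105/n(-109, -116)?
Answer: 1114716743/42510 ≈ 26222.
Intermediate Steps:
V = -65497/42510 (V = -4 + (11800/19500 - 10105/(50*(-109))) = -4 + (11800*(1/19500) - 10105/(-5450)) = -4 + (118/195 - 10105*(-1/5450)) = -4 + (118/195 + 2021/1090) = -4 + 104543/42510 = -65497/42510 ≈ -1.5407)
V - (-12580 - 1*13644) = -65497/42510 - (-12580 - 1*13644) = -65497/42510 - (-12580 - 13644) = -65497/42510 - 1*(-26224) = -65497/42510 + 26224 = 1114716743/42510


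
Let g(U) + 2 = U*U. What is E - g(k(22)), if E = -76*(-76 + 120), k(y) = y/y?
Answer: -3343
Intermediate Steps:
k(y) = 1
g(U) = -2 + U² (g(U) = -2 + U*U = -2 + U²)
E = -3344 (E = -76*44 = -3344)
E - g(k(22)) = -3344 - (-2 + 1²) = -3344 - (-2 + 1) = -3344 - 1*(-1) = -3344 + 1 = -3343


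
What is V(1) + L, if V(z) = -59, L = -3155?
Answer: -3214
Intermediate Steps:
V(1) + L = -59 - 3155 = -3214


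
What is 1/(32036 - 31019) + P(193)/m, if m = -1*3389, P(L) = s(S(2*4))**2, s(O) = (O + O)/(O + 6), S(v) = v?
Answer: 100973/168884037 ≈ 0.00059788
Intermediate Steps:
s(O) = 2*O/(6 + O) (s(O) = (2*O)/(6 + O) = 2*O/(6 + O))
P(L) = 64/49 (P(L) = (2*(2*4)/(6 + 2*4))**2 = (2*8/(6 + 8))**2 = (2*8/14)**2 = (2*8*(1/14))**2 = (8/7)**2 = 64/49)
m = -3389
1/(32036 - 31019) + P(193)/m = 1/(32036 - 31019) + (64/49)/(-3389) = 1/1017 + (64/49)*(-1/3389) = 1/1017 - 64/166061 = 100973/168884037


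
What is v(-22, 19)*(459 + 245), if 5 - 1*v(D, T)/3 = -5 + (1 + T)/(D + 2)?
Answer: 23232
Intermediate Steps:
v(D, T) = 30 - 3*(1 + T)/(2 + D) (v(D, T) = 15 - 3*(-5 + (1 + T)/(D + 2)) = 15 - 3*(-5 + (1 + T)/(2 + D)) = 15 + (15 - 3*(1 + T)/(2 + D)) = 30 - 3*(1 + T)/(2 + D))
v(-22, 19)*(459 + 245) = (3*(19 - 1*19 + 10*(-22))/(2 - 22))*(459 + 245) = (3*(19 - 19 - 220)/(-20))*704 = (3*(-1/20)*(-220))*704 = 33*704 = 23232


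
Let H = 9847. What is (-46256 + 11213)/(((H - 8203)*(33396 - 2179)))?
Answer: -11681/17106916 ≈ -0.00068282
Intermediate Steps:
(-46256 + 11213)/(((H - 8203)*(33396 - 2179))) = (-46256 + 11213)/(((9847 - 8203)*(33396 - 2179))) = -35043/(1644*31217) = -35043/51320748 = -35043*1/51320748 = -11681/17106916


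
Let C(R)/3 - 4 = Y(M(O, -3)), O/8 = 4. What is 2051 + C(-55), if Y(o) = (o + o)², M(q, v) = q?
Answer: 14351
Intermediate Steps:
O = 32 (O = 8*4 = 32)
Y(o) = 4*o² (Y(o) = (2*o)² = 4*o²)
C(R) = 12300 (C(R) = 12 + 3*(4*32²) = 12 + 3*(4*1024) = 12 + 3*4096 = 12 + 12288 = 12300)
2051 + C(-55) = 2051 + 12300 = 14351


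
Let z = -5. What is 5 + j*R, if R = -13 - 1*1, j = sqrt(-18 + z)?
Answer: 5 - 14*I*sqrt(23) ≈ 5.0 - 67.142*I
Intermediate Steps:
j = I*sqrt(23) (j = sqrt(-18 - 5) = sqrt(-23) = I*sqrt(23) ≈ 4.7958*I)
R = -14 (R = -13 - 1 = -14)
5 + j*R = 5 + (I*sqrt(23))*(-14) = 5 - 14*I*sqrt(23)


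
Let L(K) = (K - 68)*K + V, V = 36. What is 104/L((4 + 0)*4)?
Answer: -26/199 ≈ -0.13065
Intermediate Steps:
L(K) = 36 + K*(-68 + K) (L(K) = (K - 68)*K + 36 = (-68 + K)*K + 36 = K*(-68 + K) + 36 = 36 + K*(-68 + K))
104/L((4 + 0)*4) = 104/(36 + ((4 + 0)*4)² - 68*(4 + 0)*4) = 104/(36 + (4*4)² - 272*4) = 104/(36 + 16² - 68*16) = 104/(36 + 256 - 1088) = 104/(-796) = 104*(-1/796) = -26/199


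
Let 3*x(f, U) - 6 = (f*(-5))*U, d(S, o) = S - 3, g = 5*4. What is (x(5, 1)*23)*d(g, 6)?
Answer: -7429/3 ≈ -2476.3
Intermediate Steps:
g = 20
d(S, o) = -3 + S
x(f, U) = 2 - 5*U*f/3 (x(f, U) = 2 + ((f*(-5))*U)/3 = 2 + ((-5*f)*U)/3 = 2 + (-5*U*f)/3 = 2 - 5*U*f/3)
(x(5, 1)*23)*d(g, 6) = ((2 - 5/3*1*5)*23)*(-3 + 20) = ((2 - 25/3)*23)*17 = -19/3*23*17 = -437/3*17 = -7429/3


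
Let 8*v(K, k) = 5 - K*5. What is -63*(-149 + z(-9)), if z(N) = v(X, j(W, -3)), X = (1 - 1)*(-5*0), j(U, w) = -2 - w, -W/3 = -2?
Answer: 74781/8 ≈ 9347.6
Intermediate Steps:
W = 6 (W = -3*(-2) = 6)
X = 0 (X = 0*0 = 0)
v(K, k) = 5/8 - 5*K/8 (v(K, k) = (5 - K*5)/8 = (5 - 5*K)/8 = 5/8 - 5*K/8)
z(N) = 5/8 (z(N) = 5/8 - 5/8*0 = 5/8 + 0 = 5/8)
-63*(-149 + z(-9)) = -63*(-149 + 5/8) = -63*(-1187/8) = 74781/8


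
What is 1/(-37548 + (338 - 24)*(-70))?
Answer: -1/59528 ≈ -1.6799e-5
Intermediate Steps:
1/(-37548 + (338 - 24)*(-70)) = 1/(-37548 + 314*(-70)) = 1/(-37548 - 21980) = 1/(-59528) = -1/59528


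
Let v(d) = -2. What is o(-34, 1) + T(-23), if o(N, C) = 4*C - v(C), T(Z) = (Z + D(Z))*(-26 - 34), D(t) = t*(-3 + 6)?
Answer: 5526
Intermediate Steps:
D(t) = 3*t (D(t) = t*3 = 3*t)
T(Z) = -240*Z (T(Z) = (Z + 3*Z)*(-26 - 34) = (4*Z)*(-60) = -240*Z)
o(N, C) = 2 + 4*C (o(N, C) = 4*C - 1*(-2) = 4*C + 2 = 2 + 4*C)
o(-34, 1) + T(-23) = (2 + 4*1) - 240*(-23) = (2 + 4) + 5520 = 6 + 5520 = 5526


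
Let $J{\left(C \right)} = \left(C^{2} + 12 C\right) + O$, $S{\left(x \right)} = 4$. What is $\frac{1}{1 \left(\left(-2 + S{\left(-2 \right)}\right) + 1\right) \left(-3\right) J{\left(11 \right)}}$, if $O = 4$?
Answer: $- \frac{1}{2313} \approx -0.00043234$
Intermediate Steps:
$J{\left(C \right)} = 4 + C^{2} + 12 C$ ($J{\left(C \right)} = \left(C^{2} + 12 C\right) + 4 = 4 + C^{2} + 12 C$)
$\frac{1}{1 \left(\left(-2 + S{\left(-2 \right)}\right) + 1\right) \left(-3\right) J{\left(11 \right)}} = \frac{1}{1 \left(\left(-2 + 4\right) + 1\right) \left(-3\right) \left(4 + 11^{2} + 12 \cdot 11\right)} = \frac{1}{1 \left(2 + 1\right) \left(-3\right) \left(4 + 121 + 132\right)} = \frac{1}{1 \cdot 3 \left(-3\right) 257} = \frac{1}{3 \left(-3\right) 257} = \frac{1}{\left(-9\right) 257} = \frac{1}{-2313} = - \frac{1}{2313}$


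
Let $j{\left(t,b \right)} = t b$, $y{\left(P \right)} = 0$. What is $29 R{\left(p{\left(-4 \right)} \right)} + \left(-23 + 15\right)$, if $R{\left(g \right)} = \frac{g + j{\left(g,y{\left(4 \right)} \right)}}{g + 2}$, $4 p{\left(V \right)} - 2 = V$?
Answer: $- \frac{53}{3} \approx -17.667$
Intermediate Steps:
$p{\left(V \right)} = \frac{1}{2} + \frac{V}{4}$
$j{\left(t,b \right)} = b t$
$R{\left(g \right)} = \frac{g}{2 + g}$ ($R{\left(g \right)} = \frac{g + 0 g}{g + 2} = \frac{g + 0}{2 + g} = \frac{g}{2 + g}$)
$29 R{\left(p{\left(-4 \right)} \right)} + \left(-23 + 15\right) = 29 \frac{\frac{1}{2} + \frac{1}{4} \left(-4\right)}{2 + \left(\frac{1}{2} + \frac{1}{4} \left(-4\right)\right)} + \left(-23 + 15\right) = 29 \frac{\frac{1}{2} - 1}{2 + \left(\frac{1}{2} - 1\right)} - 8 = 29 \left(- \frac{1}{2 \left(2 - \frac{1}{2}\right)}\right) - 8 = 29 \left(- \frac{1}{2 \cdot \frac{3}{2}}\right) - 8 = 29 \left(\left(- \frac{1}{2}\right) \frac{2}{3}\right) - 8 = 29 \left(- \frac{1}{3}\right) - 8 = - \frac{29}{3} - 8 = - \frac{53}{3}$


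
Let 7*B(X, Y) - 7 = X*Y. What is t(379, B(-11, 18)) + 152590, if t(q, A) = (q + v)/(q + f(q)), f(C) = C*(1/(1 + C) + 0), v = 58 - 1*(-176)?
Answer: 22034076350/144399 ≈ 1.5259e+5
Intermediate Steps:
v = 234 (v = 58 + 176 = 234)
B(X, Y) = 1 + X*Y/7 (B(X, Y) = 1 + (X*Y)/7 = 1 + X*Y/7)
f(C) = C/(1 + C)
t(q, A) = (234 + q)/(q + q/(1 + q)) (t(q, A) = (q + 234)/(q + q/(1 + q)) = (234 + q)/(q + q/(1 + q)))
t(379, B(-11, 18)) + 152590 = (1 + 379)*(234 + 379)/(379*(2 + 379)) + 152590 = (1/379)*380*613/381 + 152590 = (1/379)*(1/381)*380*613 + 152590 = 232940/144399 + 152590 = 22034076350/144399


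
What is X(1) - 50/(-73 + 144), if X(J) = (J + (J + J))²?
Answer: 589/71 ≈ 8.2958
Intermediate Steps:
X(J) = 9*J² (X(J) = (J + 2*J)² = (3*J)² = 9*J²)
X(1) - 50/(-73 + 144) = 9*1² - 50/(-73 + 144) = 9*1 - 50/71 = 9 - 50*1/71 = 9 - 50/71 = 589/71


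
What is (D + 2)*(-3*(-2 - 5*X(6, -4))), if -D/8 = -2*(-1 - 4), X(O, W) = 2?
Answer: -2808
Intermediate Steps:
D = -80 (D = -(-16)*(-1 - 4) = -(-16)*(-5) = -8*10 = -80)
(D + 2)*(-3*(-2 - 5*X(6, -4))) = (-80 + 2)*(-3*(-2 - 5*2)) = -(-234)*(-2 - 10) = -(-234)*(-12) = -78*36 = -2808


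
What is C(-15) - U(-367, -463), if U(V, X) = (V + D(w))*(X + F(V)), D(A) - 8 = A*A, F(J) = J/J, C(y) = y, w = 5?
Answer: -154323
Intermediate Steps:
F(J) = 1
D(A) = 8 + A² (D(A) = 8 + A*A = 8 + A²)
U(V, X) = (1 + X)*(33 + V) (U(V, X) = (V + (8 + 5²))*(X + 1) = (V + (8 + 25))*(1 + X) = (V + 33)*(1 + X) = (33 + V)*(1 + X) = (1 + X)*(33 + V))
C(-15) - U(-367, -463) = -15 - (33 - 367 + 33*(-463) - 367*(-463)) = -15 - (33 - 367 - 15279 + 169921) = -15 - 1*154308 = -15 - 154308 = -154323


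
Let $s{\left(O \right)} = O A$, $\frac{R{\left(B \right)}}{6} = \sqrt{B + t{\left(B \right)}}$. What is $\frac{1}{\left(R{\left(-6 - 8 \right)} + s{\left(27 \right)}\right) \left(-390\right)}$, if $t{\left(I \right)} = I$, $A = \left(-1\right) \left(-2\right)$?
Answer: $\frac{i}{2340 \left(- 9 i + 2 \sqrt{7}\right)} \approx -3.5286 \cdot 10^{-5} + 2.0746 \cdot 10^{-5} i$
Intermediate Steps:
$A = 2$
$R{\left(B \right)} = 6 \sqrt{2} \sqrt{B}$ ($R{\left(B \right)} = 6 \sqrt{B + B} = 6 \sqrt{2 B} = 6 \sqrt{2} \sqrt{B}$)
$s{\left(O \right)} = 2 O$ ($s{\left(O \right)} = O 2 = 2 O$)
$\frac{1}{\left(R{\left(-6 - 8 \right)} + s{\left(27 \right)}\right) \left(-390\right)} = \frac{1}{\left(6 \sqrt{2} \sqrt{-6 - 8} + 2 \cdot 27\right) \left(-390\right)} = \frac{1}{6 \sqrt{2} \sqrt{-14} + 54} \left(- \frac{1}{390}\right) = \frac{1}{6 \sqrt{2} i \sqrt{14} + 54} \left(- \frac{1}{390}\right) = \frac{1}{12 i \sqrt{7} + 54} \left(- \frac{1}{390}\right) = \frac{1}{54 + 12 i \sqrt{7}} \left(- \frac{1}{390}\right) = - \frac{1}{390 \left(54 + 12 i \sqrt{7}\right)}$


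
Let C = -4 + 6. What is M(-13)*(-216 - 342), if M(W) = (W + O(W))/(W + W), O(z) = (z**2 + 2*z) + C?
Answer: 36828/13 ≈ 2832.9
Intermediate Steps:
C = 2
O(z) = 2 + z**2 + 2*z (O(z) = (z**2 + 2*z) + 2 = 2 + z**2 + 2*z)
M(W) = (2 + W**2 + 3*W)/(2*W) (M(W) = (W + (2 + W**2 + 2*W))/(W + W) = (2 + W**2 + 3*W)/((2*W)) = (2 + W**2 + 3*W)*(1/(2*W)) = (2 + W**2 + 3*W)/(2*W))
M(-13)*(-216 - 342) = (3/2 + 1/(-13) + (1/2)*(-13))*(-216 - 342) = (3/2 - 1/13 - 13/2)*(-558) = -66/13*(-558) = 36828/13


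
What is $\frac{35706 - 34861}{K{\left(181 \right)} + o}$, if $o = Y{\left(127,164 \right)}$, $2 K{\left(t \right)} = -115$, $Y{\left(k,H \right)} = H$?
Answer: $\frac{1690}{213} \approx 7.9343$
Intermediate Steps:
$K{\left(t \right)} = - \frac{115}{2}$ ($K{\left(t \right)} = \frac{1}{2} \left(-115\right) = - \frac{115}{2}$)
$o = 164$
$\frac{35706 - 34861}{K{\left(181 \right)} + o} = \frac{35706 - 34861}{- \frac{115}{2} + 164} = \frac{845}{\frac{213}{2}} = 845 \cdot \frac{2}{213} = \frac{1690}{213}$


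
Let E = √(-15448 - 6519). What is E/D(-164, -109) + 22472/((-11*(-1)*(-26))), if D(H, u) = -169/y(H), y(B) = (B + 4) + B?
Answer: -11236/143 + 324*I*√21967/169 ≈ -78.573 + 284.15*I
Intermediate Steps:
y(B) = 4 + 2*B (y(B) = (4 + B) + B = 4 + 2*B)
D(H, u) = -169/(4 + 2*H)
E = I*√21967 (E = √(-21967) = I*√21967 ≈ 148.21*I)
E/D(-164, -109) + 22472/((-11*(-1)*(-26))) = (I*√21967)/((-169/(4 + 2*(-164)))) + 22472/((-11*(-1)*(-26))) = (I*√21967)/((-169/(4 - 328))) + 22472/((11*(-26))) = (I*√21967)/((-169/(-324))) + 22472/(-286) = (I*√21967)/((-169*(-1/324))) + 22472*(-1/286) = (I*√21967)/(169/324) - 11236/143 = (I*√21967)*(324/169) - 11236/143 = 324*I*√21967/169 - 11236/143 = -11236/143 + 324*I*√21967/169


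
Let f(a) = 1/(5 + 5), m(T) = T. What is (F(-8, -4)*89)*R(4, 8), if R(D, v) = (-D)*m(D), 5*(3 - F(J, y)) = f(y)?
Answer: -106088/25 ≈ -4243.5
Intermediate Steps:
f(a) = ⅒ (f(a) = 1/10 = ⅒)
F(J, y) = 149/50 (F(J, y) = 3 - ⅕*⅒ = 3 - 1/50 = 149/50)
R(D, v) = -D² (R(D, v) = (-D)*D = -D²)
(F(-8, -4)*89)*R(4, 8) = ((149/50)*89)*(-1*4²) = 13261*(-1*16)/50 = (13261/50)*(-16) = -106088/25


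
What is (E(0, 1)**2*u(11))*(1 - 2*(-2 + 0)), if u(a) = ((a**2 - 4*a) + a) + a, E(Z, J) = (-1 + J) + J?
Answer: 495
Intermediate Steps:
E(Z, J) = -1 + 2*J
u(a) = a**2 - 2*a (u(a) = (a**2 - 3*a) + a = a**2 - 2*a)
(E(0, 1)**2*u(11))*(1 - 2*(-2 + 0)) = ((-1 + 2*1)**2*(11*(-2 + 11)))*(1 - 2*(-2 + 0)) = ((-1 + 2)**2*(11*9))*(1 - 2*(-2)) = (1**2*99)*(1 + 4) = (1*99)*5 = 99*5 = 495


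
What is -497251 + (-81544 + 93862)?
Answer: -484933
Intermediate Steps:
-497251 + (-81544 + 93862) = -497251 + 12318 = -484933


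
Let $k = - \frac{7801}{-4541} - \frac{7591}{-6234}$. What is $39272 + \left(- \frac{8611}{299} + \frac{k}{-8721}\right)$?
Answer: $\frac{2896811207572307123}{73816895233926} \approx 39243.0$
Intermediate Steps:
$k = \frac{83102165}{28308594}$ ($k = \left(-7801\right) \left(- \frac{1}{4541}\right) - - \frac{7591}{6234} = \frac{7801}{4541} + \frac{7591}{6234} = \frac{83102165}{28308594} \approx 2.9356$)
$39272 + \left(- \frac{8611}{299} + \frac{k}{-8721}\right) = 39272 + \left(- \frac{8611}{299} + \frac{83102165}{28308594 \left(-8721\right)}\right) = 39272 + \left(\left(-8611\right) \frac{1}{299} + \frac{83102165}{28308594} \left(- \frac{1}{8721}\right)\right) = 39272 - \frac{2125902054434749}{73816895233926} = \frac{2896811207572307123}{73816895233926}$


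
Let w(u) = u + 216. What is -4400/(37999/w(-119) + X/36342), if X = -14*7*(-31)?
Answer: -1938845700/172656793 ≈ -11.229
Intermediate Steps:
X = 3038 (X = -98*(-31) = 3038)
w(u) = 216 + u
-4400/(37999/w(-119) + X/36342) = -4400/(37999/(216 - 119) + 3038/36342) = -4400/(37999/97 + 3038*(1/36342)) = -4400/(37999*(1/97) + 1519/18171) = -4400/(37999/97 + 1519/18171) = -4400/690627172/1762587 = -4400*1762587/690627172 = -1938845700/172656793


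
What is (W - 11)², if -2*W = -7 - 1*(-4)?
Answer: 361/4 ≈ 90.250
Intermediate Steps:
W = 3/2 (W = -(-7 - 1*(-4))/2 = -(-7 + 4)/2 = -½*(-3) = 3/2 ≈ 1.5000)
(W - 11)² = (3/2 - 11)² = (-19/2)² = 361/4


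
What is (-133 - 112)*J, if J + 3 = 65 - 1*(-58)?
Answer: -29400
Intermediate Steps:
J = 120 (J = -3 + (65 - 1*(-58)) = -3 + (65 + 58) = -3 + 123 = 120)
(-133 - 112)*J = (-133 - 112)*120 = -245*120 = -29400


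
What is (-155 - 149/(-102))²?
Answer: 245266921/10404 ≈ 23574.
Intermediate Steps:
(-155 - 149/(-102))² = (-155 - 149*(-1/102))² = (-155 + 149/102)² = (-15661/102)² = 245266921/10404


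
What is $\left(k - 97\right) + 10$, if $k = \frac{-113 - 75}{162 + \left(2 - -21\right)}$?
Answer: $- \frac{16283}{185} \approx -88.016$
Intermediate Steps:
$k = - \frac{188}{185}$ ($k = - \frac{188}{162 + \left(2 + 21\right)} = - \frac{188}{162 + 23} = - \frac{188}{185} \approx -1.0162$)
$\left(k - 97\right) + 10 = \left(- \frac{188}{185} - 97\right) + 10 = - \frac{18133}{185} + 10 = - \frac{16283}{185}$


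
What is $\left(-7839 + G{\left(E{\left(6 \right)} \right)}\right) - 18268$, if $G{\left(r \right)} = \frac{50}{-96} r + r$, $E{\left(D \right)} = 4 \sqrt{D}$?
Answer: $-26107 + \frac{23 \sqrt{6}}{12} \approx -26102.0$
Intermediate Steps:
$G{\left(r \right)} = \frac{23 r}{48}$ ($G{\left(r \right)} = 50 \left(- \frac{1}{96}\right) r + r = - \frac{25 r}{48} + r = \frac{23 r}{48}$)
$\left(-7839 + G{\left(E{\left(6 \right)} \right)}\right) - 18268 = \left(-7839 + \frac{23 \cdot 4 \sqrt{6}}{48}\right) - 18268 = \left(-7839 + \frac{23 \sqrt{6}}{12}\right) - 18268 = -26107 + \frac{23 \sqrt{6}}{12}$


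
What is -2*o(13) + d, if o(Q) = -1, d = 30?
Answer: 32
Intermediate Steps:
-2*o(13) + d = -2*(-1) + 30 = 2 + 30 = 32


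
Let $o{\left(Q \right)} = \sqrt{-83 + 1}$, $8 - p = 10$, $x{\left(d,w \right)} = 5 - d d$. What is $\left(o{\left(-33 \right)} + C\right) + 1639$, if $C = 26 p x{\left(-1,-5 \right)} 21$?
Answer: $-2729 + i \sqrt{82} \approx -2729.0 + 9.0554 i$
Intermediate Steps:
$x{\left(d,w \right)} = 5 - d^{2}$
$p = -2$ ($p = 8 - 10 = -2$)
$C = -4368$ ($C = 26 \left(- 2 \left(5 - \left(-1\right)^{2}\right)\right) 21 = 26 \left(- 2 \left(5 - 1\right)\right) 21 = 26 \left(\left(-2\right) 4\right) 21 = 26 \left(-8\right) 21 = \left(-208\right) 21 = -4368$)
$o{\left(Q \right)} = i \sqrt{82}$ ($o{\left(Q \right)} = \sqrt{-82} = i \sqrt{82}$)
$\left(o{\left(-33 \right)} + C\right) + 1639 = \left(i \sqrt{82} - 4368\right) + 1639 = \left(-4368 + i \sqrt{82}\right) + 1639 = -2729 + i \sqrt{82}$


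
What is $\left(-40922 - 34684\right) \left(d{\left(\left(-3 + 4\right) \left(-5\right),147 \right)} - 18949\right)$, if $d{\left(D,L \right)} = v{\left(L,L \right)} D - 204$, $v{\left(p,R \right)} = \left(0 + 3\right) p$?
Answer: $1614792948$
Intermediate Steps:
$v{\left(p,R \right)} = 3 p$
$d{\left(D,L \right)} = -204 + 3 D L$ ($d{\left(D,L \right)} = 3 L D - 204 = 3 D L - 204 = -204 + 3 D L$)
$\left(-40922 - 34684\right) \left(d{\left(\left(-3 + 4\right) \left(-5\right),147 \right)} - 18949\right) = \left(-40922 - 34684\right) \left(\left(-204 + 3 \left(-3 + 4\right) \left(-5\right) 147\right) - 18949\right) = - 75606 \left(\left(-204 + 3 \cdot 1 \left(-5\right) 147\right) - 18949\right) = - 75606 \left(\left(-204 + 3 \left(-5\right) 147\right) - 18949\right) = - 75606 \left(\left(-204 - 2205\right) - 18949\right) = - 75606 \left(-2409 - 18949\right) = \left(-75606\right) \left(-21358\right) = 1614792948$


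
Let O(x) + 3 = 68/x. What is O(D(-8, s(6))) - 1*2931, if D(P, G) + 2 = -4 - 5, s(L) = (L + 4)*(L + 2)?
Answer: -32342/11 ≈ -2940.2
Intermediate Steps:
s(L) = (2 + L)*(4 + L) (s(L) = (4 + L)*(2 + L) = (2 + L)*(4 + L))
D(P, G) = -11 (D(P, G) = -2 + (-4 - 5) = -2 - 9 = -11)
O(x) = -3 + 68/x
O(D(-8, s(6))) - 1*2931 = (-3 + 68/(-11)) - 1*2931 = (-3 + 68*(-1/11)) - 2931 = (-3 - 68/11) - 2931 = -101/11 - 2931 = -32342/11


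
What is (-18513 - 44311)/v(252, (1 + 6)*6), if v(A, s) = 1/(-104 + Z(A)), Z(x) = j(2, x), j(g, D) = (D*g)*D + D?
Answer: -7988448544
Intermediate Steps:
j(g, D) = D + g*D² (j(g, D) = g*D² + D = D + g*D²)
Z(x) = x*(1 + 2*x) (Z(x) = x*(1 + x*2) = x*(1 + 2*x))
v(A, s) = 1/(-104 + A*(1 + 2*A))
(-18513 - 44311)/v(252, (1 + 6)*6) = (-18513 - 44311)/(1/(-104 + 252*(1 + 2*252))) = -(-6533696 + 15831648*(1 + 504)) = -62824/(1/(-104 + 252*505)) = -62824/(1/(-104 + 127260)) = -62824/(1/127156) = -62824/1/127156 = -62824*127156 = -7988448544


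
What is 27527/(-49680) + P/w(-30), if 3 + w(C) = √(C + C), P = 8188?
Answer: -17713607/49680 - 712*I*√15/3 ≈ -356.55 - 919.19*I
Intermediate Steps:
w(C) = -3 + √2*√C (w(C) = -3 + √(C + C) = -3 + √(2*C) = -3 + √2*√C)
27527/(-49680) + P/w(-30) = 27527/(-49680) + 8188/(-3 + √2*√(-30)) = 27527*(-1/49680) + 8188/(-3 + √2*(I*√30)) = -27527/49680 + 8188/(-3 + 2*I*√15)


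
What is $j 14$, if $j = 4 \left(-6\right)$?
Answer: $-336$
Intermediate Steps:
$j = -24$
$j 14 = \left(-24\right) 14 = -336$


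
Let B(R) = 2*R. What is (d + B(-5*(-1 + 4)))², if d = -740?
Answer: 592900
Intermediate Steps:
(d + B(-5*(-1 + 4)))² = (-740 + 2*(-5*(-1 + 4)))² = (-740 + 2*(-5*3))² = (-740 + 2*(-15))² = (-740 - 30)² = (-770)² = 592900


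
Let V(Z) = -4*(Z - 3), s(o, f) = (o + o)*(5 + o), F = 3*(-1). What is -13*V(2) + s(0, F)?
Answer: -52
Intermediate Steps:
F = -3
s(o, f) = 2*o*(5 + o) (s(o, f) = (2*o)*(5 + o) = 2*o*(5 + o))
V(Z) = 12 - 4*Z (V(Z) = -4*(-3 + Z) = 12 - 4*Z)
-13*V(2) + s(0, F) = -13*(12 - 4*2) + 2*0*(5 + 0) = -13*(12 - 8) + 2*0*5 = -13*4 + 0 = -52 + 0 = -52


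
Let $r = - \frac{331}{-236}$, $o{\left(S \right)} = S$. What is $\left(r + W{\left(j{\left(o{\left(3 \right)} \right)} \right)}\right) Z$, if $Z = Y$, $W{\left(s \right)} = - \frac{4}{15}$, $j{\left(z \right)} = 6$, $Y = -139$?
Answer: $- \frac{558919}{3540} \approx -157.89$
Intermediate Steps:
$r = \frac{331}{236}$ ($r = \left(-331\right) \left(- \frac{1}{236}\right) = \frac{331}{236} \approx 1.4025$)
$W{\left(s \right)} = - \frac{4}{15}$ ($W{\left(s \right)} = \left(-4\right) \frac{1}{15} = - \frac{4}{15}$)
$Z = -139$
$\left(r + W{\left(j{\left(o{\left(3 \right)} \right)} \right)}\right) Z = \left(\frac{331}{236} - \frac{4}{15}\right) \left(-139\right) = \frac{4021}{3540} \left(-139\right) = - \frac{558919}{3540}$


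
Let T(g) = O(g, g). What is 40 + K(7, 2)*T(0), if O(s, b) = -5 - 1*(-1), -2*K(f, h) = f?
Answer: 54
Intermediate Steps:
K(f, h) = -f/2
O(s, b) = -4 (O(s, b) = -5 + 1 = -4)
T(g) = -4
40 + K(7, 2)*T(0) = 40 - ½*7*(-4) = 40 - 7/2*(-4) = 40 + 14 = 54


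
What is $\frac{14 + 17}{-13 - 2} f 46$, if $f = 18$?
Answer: $- \frac{8556}{5} \approx -1711.2$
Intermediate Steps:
$\frac{14 + 17}{-13 - 2} f 46 = \frac{14 + 17}{-13 - 2} \cdot 18 \cdot 46 = \frac{31}{-15} \cdot 18 \cdot 46 = 31 \left(- \frac{1}{15}\right) 18 \cdot 46 = \left(- \frac{31}{15}\right) 18 \cdot 46 = \left(- \frac{186}{5}\right) 46 = - \frac{8556}{5}$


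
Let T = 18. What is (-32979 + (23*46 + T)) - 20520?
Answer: -52423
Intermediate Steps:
(-32979 + (23*46 + T)) - 20520 = (-32979 + (23*46 + 18)) - 20520 = (-32979 + (1058 + 18)) - 20520 = (-32979 + 1076) - 20520 = -31903 - 20520 = -52423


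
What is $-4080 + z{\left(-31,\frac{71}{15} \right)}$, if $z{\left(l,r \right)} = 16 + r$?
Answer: $- \frac{60889}{15} \approx -4059.3$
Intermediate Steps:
$-4080 + z{\left(-31,\frac{71}{15} \right)} = -4080 + \left(16 + \frac{71}{15}\right) = -4080 + \frac{311}{15} = - \frac{60889}{15}$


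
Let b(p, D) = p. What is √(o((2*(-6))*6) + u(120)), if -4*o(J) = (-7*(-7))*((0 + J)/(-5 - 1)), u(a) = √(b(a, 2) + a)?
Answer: √(-147 + 4*√15) ≈ 11.468*I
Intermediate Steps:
u(a) = √2*√a (u(a) = √(a + a) = √(2*a) = √2*√a)
o(J) = 49*J/24 (o(J) = -(-7*(-7))*(0 + J)/(-5 - 1)/4 = -49*J/(-6)/4 = -49*J*(-⅙)/4 = -49*(-J/6)/4 = -(-49)*J/24 = 49*J/24)
√(o((2*(-6))*6) + u(120)) = √(49*((2*(-6))*6)/24 + √2*√120) = √(49*(-12*6)/24 + √2*(2*√30)) = √((49/24)*(-72) + 4*√15) = √(-147 + 4*√15)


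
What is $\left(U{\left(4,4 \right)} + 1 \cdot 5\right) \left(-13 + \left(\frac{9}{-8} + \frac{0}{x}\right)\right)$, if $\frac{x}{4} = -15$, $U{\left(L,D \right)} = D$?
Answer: $- \frac{1017}{8} \approx -127.13$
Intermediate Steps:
$x = -60$ ($x = 4 \left(-15\right) = -60$)
$\left(U{\left(4,4 \right)} + 1 \cdot 5\right) \left(-13 + \left(\frac{9}{-8} + \frac{0}{x}\right)\right) = \left(4 + 1 \cdot 5\right) \left(-13 + \left(\frac{9}{-8} + \frac{0}{-60}\right)\right) = \left(4 + 5\right) \left(-13 + \left(9 \left(- \frac{1}{8}\right) + 0 \left(- \frac{1}{60}\right)\right)\right) = 9 \left(-13 + \left(- \frac{9}{8} + 0\right)\right) = 9 \left(-13 - \frac{9}{8}\right) = 9 \left(- \frac{113}{8}\right) = - \frac{1017}{8}$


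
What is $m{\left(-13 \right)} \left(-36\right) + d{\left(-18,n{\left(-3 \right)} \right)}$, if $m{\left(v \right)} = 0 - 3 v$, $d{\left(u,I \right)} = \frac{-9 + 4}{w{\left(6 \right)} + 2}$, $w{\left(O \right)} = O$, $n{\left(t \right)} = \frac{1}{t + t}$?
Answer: $- \frac{11237}{8} \approx -1404.6$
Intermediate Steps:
$n{\left(t \right)} = \frac{1}{2 t}$
$d{\left(u,I \right)} = - \frac{5}{8}$ ($d{\left(u,I \right)} = \frac{-9 + 4}{6 + 2} = - \frac{5}{8}$)
$m{\left(v \right)} = - 3 v$
$m{\left(-13 \right)} \left(-36\right) + d{\left(-18,n{\left(-3 \right)} \right)} = \left(-3\right) \left(-13\right) \left(-36\right) - \frac{5}{8} = 39 \left(-36\right) - \frac{5}{8} = -1404 - \frac{5}{8} = - \frac{11237}{8}$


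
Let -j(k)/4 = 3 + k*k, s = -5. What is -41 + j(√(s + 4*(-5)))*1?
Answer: 47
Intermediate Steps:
j(k) = -12 - 4*k² (j(k) = -4*(3 + k*k) = -4*(3 + k²) = -12 - 4*k²)
-41 + j(√(s + 4*(-5)))*1 = -41 + (-12 - 4*(√(-5 + 4*(-5)))²)*1 = -41 + (-12 - 4*(√(-5 - 20))²)*1 = -41 + (-12 - 4*(√(-25))²)*1 = -41 + (-12 - 4*(5*I)²)*1 = -41 + (-12 - 4*(-25))*1 = -41 + (-12 + 100)*1 = -41 + 88*1 = -41 + 88 = 47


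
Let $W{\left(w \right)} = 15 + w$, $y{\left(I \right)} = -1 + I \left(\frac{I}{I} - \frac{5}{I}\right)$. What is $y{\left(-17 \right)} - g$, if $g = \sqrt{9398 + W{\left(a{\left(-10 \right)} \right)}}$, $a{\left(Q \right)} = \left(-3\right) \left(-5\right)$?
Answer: $-23 - 2 \sqrt{2357} \approx -120.1$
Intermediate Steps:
$y{\left(I \right)} = -1 + I \left(1 - \frac{5}{I}\right)$
$a{\left(Q \right)} = 15$
$g = 2 \sqrt{2357}$ ($g = \sqrt{9398 + \left(15 + 15\right)} = \sqrt{9398 + 30} = \sqrt{9428} = 2 \sqrt{2357} \approx 97.098$)
$y{\left(-17 \right)} - g = \left(-6 - 17\right) - 2 \sqrt{2357} = -23 - 2 \sqrt{2357}$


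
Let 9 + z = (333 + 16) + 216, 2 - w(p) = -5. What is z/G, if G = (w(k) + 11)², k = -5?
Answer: 139/81 ≈ 1.7160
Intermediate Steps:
w(p) = 7 (w(p) = 2 - 1*(-5) = 2 + 5 = 7)
G = 324 (G = (7 + 11)² = 18² = 324)
z = 556 (z = -9 + ((333 + 16) + 216) = -9 + (349 + 216) = -9 + 565 = 556)
z/G = 556/324 = 556*(1/324) = 139/81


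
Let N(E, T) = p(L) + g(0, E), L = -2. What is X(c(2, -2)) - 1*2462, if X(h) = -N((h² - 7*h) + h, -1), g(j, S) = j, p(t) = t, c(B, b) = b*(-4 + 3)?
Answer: -2460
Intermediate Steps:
c(B, b) = -b (c(B, b) = b*(-1) = -b)
N(E, T) = -2 (N(E, T) = -2 + 0 = -2)
X(h) = 2 (X(h) = -1*(-2) = 2)
X(c(2, -2)) - 1*2462 = 2 - 1*2462 = 2 - 2462 = -2460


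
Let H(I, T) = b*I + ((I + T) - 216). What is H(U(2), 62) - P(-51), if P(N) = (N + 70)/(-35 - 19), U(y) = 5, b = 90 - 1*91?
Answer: -8297/54 ≈ -153.65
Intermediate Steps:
b = -1 (b = 90 - 91 = -1)
P(N) = -35/27 - N/54 (P(N) = (70 + N)/(-54) = (70 + N)*(-1/54) = -35/27 - N/54)
H(I, T) = -216 + T (H(I, T) = -I + ((I + T) - 216) = -I + (-216 + I + T) = -216 + T)
H(U(2), 62) - P(-51) = (-216 + 62) - (-35/27 - 1/54*(-51)) = -154 - (-35/27 + 17/18) = -154 - 1*(-19/54) = -154 + 19/54 = -8297/54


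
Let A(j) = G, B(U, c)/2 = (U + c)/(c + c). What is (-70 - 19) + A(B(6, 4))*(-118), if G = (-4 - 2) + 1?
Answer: 501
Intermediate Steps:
G = -5 (G = -6 + 1 = -5)
B(U, c) = (U + c)/c (B(U, c) = 2*((U + c)/(c + c)) = 2*((U + c)/((2*c))) = 2*((U + c)*(1/(2*c))) = 2*((U + c)/(2*c)) = (U + c)/c)
A(j) = -5
(-70 - 19) + A(B(6, 4))*(-118) = (-70 - 19) - 5*(-118) = -89 + 590 = 501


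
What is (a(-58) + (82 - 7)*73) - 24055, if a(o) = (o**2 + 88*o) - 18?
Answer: -20338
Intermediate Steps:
a(o) = -18 + o**2 + 88*o
(a(-58) + (82 - 7)*73) - 24055 = ((-18 + (-58)**2 + 88*(-58)) + (82 - 7)*73) - 24055 = ((-18 + 3364 - 5104) + 75*73) - 24055 = (-1758 + 5475) - 24055 = 3717 - 24055 = -20338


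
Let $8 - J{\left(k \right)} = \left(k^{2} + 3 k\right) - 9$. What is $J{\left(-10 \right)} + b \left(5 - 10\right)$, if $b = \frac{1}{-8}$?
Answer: $- \frac{419}{8} \approx -52.375$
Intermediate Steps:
$b = - \frac{1}{8} \approx -0.125$
$J{\left(k \right)} = 17 - k^{2} - 3 k$ ($J{\left(k \right)} = 8 - \left(\left(k^{2} + 3 k\right) - 9\right) = 8 - \left(-9 + k^{2} + 3 k\right) = 17 - k^{2} - 3 k$)
$J{\left(-10 \right)} + b \left(5 - 10\right) = \left(17 - \left(-10\right)^{2} - -30\right) - \frac{5 - 10}{8} = \left(17 - 100 + 30\right) - - \frac{5}{8} = \left(17 - 100 + 30\right) + \frac{5}{8} = -53 + \frac{5}{8} = - \frac{419}{8}$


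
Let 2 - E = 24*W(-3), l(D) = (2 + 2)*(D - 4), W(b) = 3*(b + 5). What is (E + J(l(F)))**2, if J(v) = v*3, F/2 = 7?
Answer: 484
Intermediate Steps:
F = 14 (F = 2*7 = 14)
W(b) = 15 + 3*b (W(b) = 3*(5 + b) = 15 + 3*b)
l(D) = -16 + 4*D (l(D) = 4*(-4 + D) = -16 + 4*D)
E = -142 (E = 2 - 24*(15 + 3*(-3)) = 2 - 24*(15 - 9) = 2 - 24*6 = 2 - 1*144 = 2 - 144 = -142)
J(v) = 3*v
(E + J(l(F)))**2 = (-142 + 3*(-16 + 4*14))**2 = (-142 + 3*(-16 + 56))**2 = (-142 + 3*40)**2 = (-142 + 120)**2 = (-22)**2 = 484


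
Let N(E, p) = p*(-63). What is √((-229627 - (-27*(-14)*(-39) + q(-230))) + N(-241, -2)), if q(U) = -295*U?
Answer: 9*I*√3489 ≈ 531.61*I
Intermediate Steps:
N(E, p) = -63*p
√((-229627 - (-27*(-14)*(-39) + q(-230))) + N(-241, -2)) = √((-229627 - (-27*(-14)*(-39) - 295*(-230))) - 63*(-2)) = √((-229627 - (378*(-39) + 67850)) + 126) = √((-229627 - (-14742 + 67850)) + 126) = √((-229627 - 1*53108) + 126) = √((-229627 - 53108) + 126) = √(-282735 + 126) = √(-282609) = 9*I*√3489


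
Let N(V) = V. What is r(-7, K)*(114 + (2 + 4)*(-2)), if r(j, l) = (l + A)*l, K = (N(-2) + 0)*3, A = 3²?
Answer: -1836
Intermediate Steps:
A = 9
K = -6 (K = (-2 + 0)*3 = -2*3 = -6)
r(j, l) = l*(9 + l) (r(j, l) = (l + 9)*l = (9 + l)*l = l*(9 + l))
r(-7, K)*(114 + (2 + 4)*(-2)) = (-6*(9 - 6))*(114 + (2 + 4)*(-2)) = (-6*3)*(114 + 6*(-2)) = -18*(114 - 12) = -18*102 = -1836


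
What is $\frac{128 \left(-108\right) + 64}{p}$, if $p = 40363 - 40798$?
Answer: $\frac{2752}{87} \approx 31.632$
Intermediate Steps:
$p = -435$
$\frac{128 \left(-108\right) + 64}{p} = \frac{128 \left(-108\right) + 64}{-435} = \left(-13824 + 64\right) \left(- \frac{1}{435}\right) = \left(-13760\right) \left(- \frac{1}{435}\right) = \frac{2752}{87}$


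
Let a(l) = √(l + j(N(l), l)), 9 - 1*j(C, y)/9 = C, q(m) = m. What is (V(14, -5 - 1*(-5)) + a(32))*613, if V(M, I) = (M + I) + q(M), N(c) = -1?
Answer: 17164 + 613*√122 ≈ 23935.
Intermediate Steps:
j(C, y) = 81 - 9*C
a(l) = √(90 + l) (a(l) = √(l + (81 - 9*(-1))) = √(l + (81 + 9)) = √(l + 90) = √(90 + l))
V(M, I) = I + 2*M (V(M, I) = (M + I) + M = (I + M) + M = I + 2*M)
(V(14, -5 - 1*(-5)) + a(32))*613 = (((-5 - 1*(-5)) + 2*14) + √(90 + 32))*613 = (((-5 + 5) + 28) + √122)*613 = ((0 + 28) + √122)*613 = (28 + √122)*613 = 17164 + 613*√122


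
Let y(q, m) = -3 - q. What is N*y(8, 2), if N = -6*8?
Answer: 528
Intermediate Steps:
N = -48
N*y(8, 2) = -48*(-3 - 1*8) = -48*(-3 - 8) = -48*(-11) = 528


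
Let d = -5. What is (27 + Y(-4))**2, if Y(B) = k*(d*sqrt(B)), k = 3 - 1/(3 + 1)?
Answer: (54 - 55*I)**2/4 ≈ -27.25 - 1485.0*I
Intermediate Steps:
k = 11/4 (k = 3 - 1/4 = 11/4 ≈ 2.7500)
Y(B) = -55*sqrt(B)/4 (Y(B) = 11*(-5*sqrt(B))/4 = -55*sqrt(B)/4)
(27 + Y(-4))**2 = (27 - 55*I/2)**2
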